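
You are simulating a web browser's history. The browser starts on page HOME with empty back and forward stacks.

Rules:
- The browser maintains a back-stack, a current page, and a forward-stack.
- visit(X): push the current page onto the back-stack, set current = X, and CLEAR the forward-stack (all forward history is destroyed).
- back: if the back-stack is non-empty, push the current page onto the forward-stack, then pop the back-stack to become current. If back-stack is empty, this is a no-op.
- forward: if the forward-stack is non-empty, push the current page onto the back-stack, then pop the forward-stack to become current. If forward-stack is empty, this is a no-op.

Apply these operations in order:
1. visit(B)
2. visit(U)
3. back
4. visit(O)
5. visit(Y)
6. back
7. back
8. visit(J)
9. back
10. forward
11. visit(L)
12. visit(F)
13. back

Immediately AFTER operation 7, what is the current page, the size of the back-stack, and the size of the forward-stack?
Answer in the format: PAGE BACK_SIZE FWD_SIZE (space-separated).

After 1 (visit(B)): cur=B back=1 fwd=0
After 2 (visit(U)): cur=U back=2 fwd=0
After 3 (back): cur=B back=1 fwd=1
After 4 (visit(O)): cur=O back=2 fwd=0
After 5 (visit(Y)): cur=Y back=3 fwd=0
After 6 (back): cur=O back=2 fwd=1
After 7 (back): cur=B back=1 fwd=2

B 1 2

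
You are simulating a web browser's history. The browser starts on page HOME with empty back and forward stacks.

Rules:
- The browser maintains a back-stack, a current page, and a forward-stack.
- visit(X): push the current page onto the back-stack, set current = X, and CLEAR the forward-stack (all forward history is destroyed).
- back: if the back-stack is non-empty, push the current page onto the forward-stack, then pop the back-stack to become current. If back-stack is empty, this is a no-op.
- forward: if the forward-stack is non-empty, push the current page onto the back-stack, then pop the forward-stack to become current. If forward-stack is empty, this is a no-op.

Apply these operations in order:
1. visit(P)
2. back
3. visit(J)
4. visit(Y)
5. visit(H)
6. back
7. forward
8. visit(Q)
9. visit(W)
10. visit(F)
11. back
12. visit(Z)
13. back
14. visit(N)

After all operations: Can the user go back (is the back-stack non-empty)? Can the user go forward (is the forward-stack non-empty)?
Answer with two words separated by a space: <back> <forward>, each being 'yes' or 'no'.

Answer: yes no

Derivation:
After 1 (visit(P)): cur=P back=1 fwd=0
After 2 (back): cur=HOME back=0 fwd=1
After 3 (visit(J)): cur=J back=1 fwd=0
After 4 (visit(Y)): cur=Y back=2 fwd=0
After 5 (visit(H)): cur=H back=3 fwd=0
After 6 (back): cur=Y back=2 fwd=1
After 7 (forward): cur=H back=3 fwd=0
After 8 (visit(Q)): cur=Q back=4 fwd=0
After 9 (visit(W)): cur=W back=5 fwd=0
After 10 (visit(F)): cur=F back=6 fwd=0
After 11 (back): cur=W back=5 fwd=1
After 12 (visit(Z)): cur=Z back=6 fwd=0
After 13 (back): cur=W back=5 fwd=1
After 14 (visit(N)): cur=N back=6 fwd=0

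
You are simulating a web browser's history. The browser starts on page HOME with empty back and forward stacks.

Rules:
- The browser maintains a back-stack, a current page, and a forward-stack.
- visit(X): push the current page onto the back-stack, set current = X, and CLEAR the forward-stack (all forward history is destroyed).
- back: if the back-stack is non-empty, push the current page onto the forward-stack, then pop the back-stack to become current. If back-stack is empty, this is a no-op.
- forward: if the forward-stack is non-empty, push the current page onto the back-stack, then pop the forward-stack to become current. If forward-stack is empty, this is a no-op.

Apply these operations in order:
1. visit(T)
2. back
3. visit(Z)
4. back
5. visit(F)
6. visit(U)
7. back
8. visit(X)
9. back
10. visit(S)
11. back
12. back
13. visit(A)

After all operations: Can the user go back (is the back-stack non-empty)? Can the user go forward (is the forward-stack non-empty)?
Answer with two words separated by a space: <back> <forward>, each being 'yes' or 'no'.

Answer: yes no

Derivation:
After 1 (visit(T)): cur=T back=1 fwd=0
After 2 (back): cur=HOME back=0 fwd=1
After 3 (visit(Z)): cur=Z back=1 fwd=0
After 4 (back): cur=HOME back=0 fwd=1
After 5 (visit(F)): cur=F back=1 fwd=0
After 6 (visit(U)): cur=U back=2 fwd=0
After 7 (back): cur=F back=1 fwd=1
After 8 (visit(X)): cur=X back=2 fwd=0
After 9 (back): cur=F back=1 fwd=1
After 10 (visit(S)): cur=S back=2 fwd=0
After 11 (back): cur=F back=1 fwd=1
After 12 (back): cur=HOME back=0 fwd=2
After 13 (visit(A)): cur=A back=1 fwd=0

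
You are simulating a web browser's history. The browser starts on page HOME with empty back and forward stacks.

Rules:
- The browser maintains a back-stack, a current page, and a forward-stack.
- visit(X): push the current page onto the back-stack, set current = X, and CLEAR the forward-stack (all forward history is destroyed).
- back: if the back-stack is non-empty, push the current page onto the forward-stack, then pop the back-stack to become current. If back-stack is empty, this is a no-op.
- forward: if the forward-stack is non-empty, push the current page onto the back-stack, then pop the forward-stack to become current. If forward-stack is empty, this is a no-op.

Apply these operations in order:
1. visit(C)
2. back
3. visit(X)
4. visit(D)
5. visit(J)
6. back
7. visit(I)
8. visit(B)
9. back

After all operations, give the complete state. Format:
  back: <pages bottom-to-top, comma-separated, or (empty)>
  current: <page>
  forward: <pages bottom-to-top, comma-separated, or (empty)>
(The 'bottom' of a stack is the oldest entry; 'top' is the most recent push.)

After 1 (visit(C)): cur=C back=1 fwd=0
After 2 (back): cur=HOME back=0 fwd=1
After 3 (visit(X)): cur=X back=1 fwd=0
After 4 (visit(D)): cur=D back=2 fwd=0
After 5 (visit(J)): cur=J back=3 fwd=0
After 6 (back): cur=D back=2 fwd=1
After 7 (visit(I)): cur=I back=3 fwd=0
After 8 (visit(B)): cur=B back=4 fwd=0
After 9 (back): cur=I back=3 fwd=1

Answer: back: HOME,X,D
current: I
forward: B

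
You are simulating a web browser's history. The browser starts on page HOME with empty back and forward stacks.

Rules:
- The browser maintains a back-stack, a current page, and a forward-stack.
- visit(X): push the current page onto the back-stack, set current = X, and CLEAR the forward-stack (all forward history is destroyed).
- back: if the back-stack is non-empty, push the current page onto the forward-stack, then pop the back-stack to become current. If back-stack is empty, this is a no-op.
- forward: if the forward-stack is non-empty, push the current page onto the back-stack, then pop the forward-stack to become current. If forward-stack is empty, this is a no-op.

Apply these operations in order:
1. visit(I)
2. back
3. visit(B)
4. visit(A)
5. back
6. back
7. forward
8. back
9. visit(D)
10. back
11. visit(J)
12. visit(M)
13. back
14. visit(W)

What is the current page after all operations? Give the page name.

Answer: W

Derivation:
After 1 (visit(I)): cur=I back=1 fwd=0
After 2 (back): cur=HOME back=0 fwd=1
After 3 (visit(B)): cur=B back=1 fwd=0
After 4 (visit(A)): cur=A back=2 fwd=0
After 5 (back): cur=B back=1 fwd=1
After 6 (back): cur=HOME back=0 fwd=2
After 7 (forward): cur=B back=1 fwd=1
After 8 (back): cur=HOME back=0 fwd=2
After 9 (visit(D)): cur=D back=1 fwd=0
After 10 (back): cur=HOME back=0 fwd=1
After 11 (visit(J)): cur=J back=1 fwd=0
After 12 (visit(M)): cur=M back=2 fwd=0
After 13 (back): cur=J back=1 fwd=1
After 14 (visit(W)): cur=W back=2 fwd=0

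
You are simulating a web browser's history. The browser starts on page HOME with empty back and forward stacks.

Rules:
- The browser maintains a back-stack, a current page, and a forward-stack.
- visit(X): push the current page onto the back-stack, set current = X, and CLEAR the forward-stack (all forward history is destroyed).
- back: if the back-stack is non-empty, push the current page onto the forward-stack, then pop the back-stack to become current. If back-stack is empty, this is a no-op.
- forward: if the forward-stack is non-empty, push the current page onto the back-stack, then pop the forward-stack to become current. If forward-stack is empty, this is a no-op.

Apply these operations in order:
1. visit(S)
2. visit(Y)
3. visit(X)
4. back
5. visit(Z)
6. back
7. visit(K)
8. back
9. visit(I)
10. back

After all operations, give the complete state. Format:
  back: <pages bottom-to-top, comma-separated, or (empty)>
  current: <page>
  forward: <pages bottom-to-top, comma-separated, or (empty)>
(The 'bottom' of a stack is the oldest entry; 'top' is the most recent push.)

After 1 (visit(S)): cur=S back=1 fwd=0
After 2 (visit(Y)): cur=Y back=2 fwd=0
After 3 (visit(X)): cur=X back=3 fwd=0
After 4 (back): cur=Y back=2 fwd=1
After 5 (visit(Z)): cur=Z back=3 fwd=0
After 6 (back): cur=Y back=2 fwd=1
After 7 (visit(K)): cur=K back=3 fwd=0
After 8 (back): cur=Y back=2 fwd=1
After 9 (visit(I)): cur=I back=3 fwd=0
After 10 (back): cur=Y back=2 fwd=1

Answer: back: HOME,S
current: Y
forward: I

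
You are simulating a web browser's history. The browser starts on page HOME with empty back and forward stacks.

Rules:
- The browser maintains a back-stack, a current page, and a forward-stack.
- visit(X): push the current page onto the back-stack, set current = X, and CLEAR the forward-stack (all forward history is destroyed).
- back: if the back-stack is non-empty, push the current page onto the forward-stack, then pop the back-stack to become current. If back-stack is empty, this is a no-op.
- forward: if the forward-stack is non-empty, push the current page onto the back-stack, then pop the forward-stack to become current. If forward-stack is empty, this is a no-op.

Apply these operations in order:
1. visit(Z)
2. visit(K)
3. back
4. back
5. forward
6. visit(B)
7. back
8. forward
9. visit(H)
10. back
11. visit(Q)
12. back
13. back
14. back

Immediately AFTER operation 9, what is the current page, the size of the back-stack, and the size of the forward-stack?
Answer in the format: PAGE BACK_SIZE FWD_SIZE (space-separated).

After 1 (visit(Z)): cur=Z back=1 fwd=0
After 2 (visit(K)): cur=K back=2 fwd=0
After 3 (back): cur=Z back=1 fwd=1
After 4 (back): cur=HOME back=0 fwd=2
After 5 (forward): cur=Z back=1 fwd=1
After 6 (visit(B)): cur=B back=2 fwd=0
After 7 (back): cur=Z back=1 fwd=1
After 8 (forward): cur=B back=2 fwd=0
After 9 (visit(H)): cur=H back=3 fwd=0

H 3 0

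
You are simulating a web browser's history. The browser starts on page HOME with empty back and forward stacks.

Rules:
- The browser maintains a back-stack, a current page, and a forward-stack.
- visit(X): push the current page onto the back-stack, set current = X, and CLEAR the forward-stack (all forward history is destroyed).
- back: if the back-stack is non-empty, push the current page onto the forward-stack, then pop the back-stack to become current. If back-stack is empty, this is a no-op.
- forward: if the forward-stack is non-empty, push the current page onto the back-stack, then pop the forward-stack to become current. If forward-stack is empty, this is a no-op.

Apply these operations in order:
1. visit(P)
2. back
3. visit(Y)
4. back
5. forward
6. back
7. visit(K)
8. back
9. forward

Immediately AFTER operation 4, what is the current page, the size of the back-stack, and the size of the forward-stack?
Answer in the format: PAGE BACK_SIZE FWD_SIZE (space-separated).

After 1 (visit(P)): cur=P back=1 fwd=0
After 2 (back): cur=HOME back=0 fwd=1
After 3 (visit(Y)): cur=Y back=1 fwd=0
After 4 (back): cur=HOME back=0 fwd=1

HOME 0 1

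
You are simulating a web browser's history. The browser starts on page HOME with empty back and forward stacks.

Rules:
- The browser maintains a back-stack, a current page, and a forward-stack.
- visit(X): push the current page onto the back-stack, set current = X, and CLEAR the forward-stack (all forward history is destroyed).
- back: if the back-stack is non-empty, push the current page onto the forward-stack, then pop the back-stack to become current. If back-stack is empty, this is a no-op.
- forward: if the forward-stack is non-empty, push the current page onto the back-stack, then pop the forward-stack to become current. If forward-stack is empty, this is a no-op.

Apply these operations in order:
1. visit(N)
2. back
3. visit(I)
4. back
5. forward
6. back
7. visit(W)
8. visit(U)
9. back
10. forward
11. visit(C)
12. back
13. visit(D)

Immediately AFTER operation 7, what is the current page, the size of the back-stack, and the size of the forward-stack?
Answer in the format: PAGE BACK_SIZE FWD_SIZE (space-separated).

After 1 (visit(N)): cur=N back=1 fwd=0
After 2 (back): cur=HOME back=0 fwd=1
After 3 (visit(I)): cur=I back=1 fwd=0
After 4 (back): cur=HOME back=0 fwd=1
After 5 (forward): cur=I back=1 fwd=0
After 6 (back): cur=HOME back=0 fwd=1
After 7 (visit(W)): cur=W back=1 fwd=0

W 1 0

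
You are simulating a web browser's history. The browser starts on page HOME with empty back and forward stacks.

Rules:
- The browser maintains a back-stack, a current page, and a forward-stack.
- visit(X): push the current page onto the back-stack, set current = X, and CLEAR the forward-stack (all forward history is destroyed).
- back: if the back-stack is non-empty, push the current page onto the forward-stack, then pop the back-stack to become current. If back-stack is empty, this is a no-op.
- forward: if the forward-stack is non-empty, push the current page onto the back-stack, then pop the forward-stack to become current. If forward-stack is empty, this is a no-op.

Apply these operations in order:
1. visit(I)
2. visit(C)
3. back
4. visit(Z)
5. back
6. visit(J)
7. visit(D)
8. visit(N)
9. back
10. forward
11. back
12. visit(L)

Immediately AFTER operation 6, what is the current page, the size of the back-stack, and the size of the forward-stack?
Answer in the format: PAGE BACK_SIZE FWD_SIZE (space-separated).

After 1 (visit(I)): cur=I back=1 fwd=0
After 2 (visit(C)): cur=C back=2 fwd=0
After 3 (back): cur=I back=1 fwd=1
After 4 (visit(Z)): cur=Z back=2 fwd=0
After 5 (back): cur=I back=1 fwd=1
After 6 (visit(J)): cur=J back=2 fwd=0

J 2 0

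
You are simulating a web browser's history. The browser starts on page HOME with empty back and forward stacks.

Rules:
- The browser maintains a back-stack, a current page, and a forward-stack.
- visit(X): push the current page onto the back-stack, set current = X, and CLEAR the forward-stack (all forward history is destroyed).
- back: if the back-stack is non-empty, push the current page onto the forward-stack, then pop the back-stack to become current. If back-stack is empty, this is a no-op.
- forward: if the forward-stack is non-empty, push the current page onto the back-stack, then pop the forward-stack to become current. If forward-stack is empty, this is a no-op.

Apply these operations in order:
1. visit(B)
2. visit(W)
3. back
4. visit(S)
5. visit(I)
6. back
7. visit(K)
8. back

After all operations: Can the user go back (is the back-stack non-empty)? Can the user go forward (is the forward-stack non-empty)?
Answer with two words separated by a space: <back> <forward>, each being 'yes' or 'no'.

After 1 (visit(B)): cur=B back=1 fwd=0
After 2 (visit(W)): cur=W back=2 fwd=0
After 3 (back): cur=B back=1 fwd=1
After 4 (visit(S)): cur=S back=2 fwd=0
After 5 (visit(I)): cur=I back=3 fwd=0
After 6 (back): cur=S back=2 fwd=1
After 7 (visit(K)): cur=K back=3 fwd=0
After 8 (back): cur=S back=2 fwd=1

Answer: yes yes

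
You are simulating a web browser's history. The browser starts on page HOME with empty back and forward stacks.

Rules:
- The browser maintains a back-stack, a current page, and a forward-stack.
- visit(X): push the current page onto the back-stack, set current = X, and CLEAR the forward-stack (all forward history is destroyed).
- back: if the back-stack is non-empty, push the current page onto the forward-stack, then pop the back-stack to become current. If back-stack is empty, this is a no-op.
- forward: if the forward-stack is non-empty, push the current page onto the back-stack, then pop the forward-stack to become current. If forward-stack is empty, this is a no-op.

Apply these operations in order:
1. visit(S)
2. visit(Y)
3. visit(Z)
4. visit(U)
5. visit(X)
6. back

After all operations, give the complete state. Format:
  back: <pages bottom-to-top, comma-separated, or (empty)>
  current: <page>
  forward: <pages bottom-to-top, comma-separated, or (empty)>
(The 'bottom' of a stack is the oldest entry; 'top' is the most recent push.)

Answer: back: HOME,S,Y,Z
current: U
forward: X

Derivation:
After 1 (visit(S)): cur=S back=1 fwd=0
After 2 (visit(Y)): cur=Y back=2 fwd=0
After 3 (visit(Z)): cur=Z back=3 fwd=0
After 4 (visit(U)): cur=U back=4 fwd=0
After 5 (visit(X)): cur=X back=5 fwd=0
After 6 (back): cur=U back=4 fwd=1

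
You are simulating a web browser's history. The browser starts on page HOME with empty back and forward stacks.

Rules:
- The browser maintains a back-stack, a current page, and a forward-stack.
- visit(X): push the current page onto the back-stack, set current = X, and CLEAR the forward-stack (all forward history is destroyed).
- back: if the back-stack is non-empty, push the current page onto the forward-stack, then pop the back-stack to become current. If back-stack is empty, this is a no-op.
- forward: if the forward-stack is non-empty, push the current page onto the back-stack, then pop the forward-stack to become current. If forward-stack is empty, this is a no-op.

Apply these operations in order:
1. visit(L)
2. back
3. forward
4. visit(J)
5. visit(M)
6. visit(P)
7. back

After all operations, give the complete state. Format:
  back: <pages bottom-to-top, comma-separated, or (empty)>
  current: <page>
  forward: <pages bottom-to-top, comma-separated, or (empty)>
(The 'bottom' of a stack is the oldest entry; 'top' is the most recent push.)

After 1 (visit(L)): cur=L back=1 fwd=0
After 2 (back): cur=HOME back=0 fwd=1
After 3 (forward): cur=L back=1 fwd=0
After 4 (visit(J)): cur=J back=2 fwd=0
After 5 (visit(M)): cur=M back=3 fwd=0
After 6 (visit(P)): cur=P back=4 fwd=0
After 7 (back): cur=M back=3 fwd=1

Answer: back: HOME,L,J
current: M
forward: P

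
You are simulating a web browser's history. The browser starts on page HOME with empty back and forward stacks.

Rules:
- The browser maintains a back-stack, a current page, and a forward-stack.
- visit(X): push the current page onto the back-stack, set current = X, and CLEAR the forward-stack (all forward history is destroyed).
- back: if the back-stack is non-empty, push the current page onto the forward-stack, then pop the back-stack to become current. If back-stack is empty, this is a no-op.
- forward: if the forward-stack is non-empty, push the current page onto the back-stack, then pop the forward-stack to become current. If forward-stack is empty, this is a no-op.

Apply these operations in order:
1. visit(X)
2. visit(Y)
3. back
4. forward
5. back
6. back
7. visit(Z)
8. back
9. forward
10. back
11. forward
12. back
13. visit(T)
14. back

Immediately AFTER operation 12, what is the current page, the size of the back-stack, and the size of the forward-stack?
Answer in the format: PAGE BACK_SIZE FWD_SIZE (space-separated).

After 1 (visit(X)): cur=X back=1 fwd=0
After 2 (visit(Y)): cur=Y back=2 fwd=0
After 3 (back): cur=X back=1 fwd=1
After 4 (forward): cur=Y back=2 fwd=0
After 5 (back): cur=X back=1 fwd=1
After 6 (back): cur=HOME back=0 fwd=2
After 7 (visit(Z)): cur=Z back=1 fwd=0
After 8 (back): cur=HOME back=0 fwd=1
After 9 (forward): cur=Z back=1 fwd=0
After 10 (back): cur=HOME back=0 fwd=1
After 11 (forward): cur=Z back=1 fwd=0
After 12 (back): cur=HOME back=0 fwd=1

HOME 0 1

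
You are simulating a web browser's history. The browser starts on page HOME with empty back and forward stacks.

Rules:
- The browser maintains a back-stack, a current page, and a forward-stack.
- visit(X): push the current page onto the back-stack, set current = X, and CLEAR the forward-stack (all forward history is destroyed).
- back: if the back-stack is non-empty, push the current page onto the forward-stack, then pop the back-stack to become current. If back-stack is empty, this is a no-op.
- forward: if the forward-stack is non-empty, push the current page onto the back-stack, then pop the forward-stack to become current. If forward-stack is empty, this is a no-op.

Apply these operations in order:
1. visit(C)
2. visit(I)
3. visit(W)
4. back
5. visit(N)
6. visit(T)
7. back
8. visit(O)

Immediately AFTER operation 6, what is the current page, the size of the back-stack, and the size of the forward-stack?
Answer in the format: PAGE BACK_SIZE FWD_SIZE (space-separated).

After 1 (visit(C)): cur=C back=1 fwd=0
After 2 (visit(I)): cur=I back=2 fwd=0
After 3 (visit(W)): cur=W back=3 fwd=0
After 4 (back): cur=I back=2 fwd=1
After 5 (visit(N)): cur=N back=3 fwd=0
After 6 (visit(T)): cur=T back=4 fwd=0

T 4 0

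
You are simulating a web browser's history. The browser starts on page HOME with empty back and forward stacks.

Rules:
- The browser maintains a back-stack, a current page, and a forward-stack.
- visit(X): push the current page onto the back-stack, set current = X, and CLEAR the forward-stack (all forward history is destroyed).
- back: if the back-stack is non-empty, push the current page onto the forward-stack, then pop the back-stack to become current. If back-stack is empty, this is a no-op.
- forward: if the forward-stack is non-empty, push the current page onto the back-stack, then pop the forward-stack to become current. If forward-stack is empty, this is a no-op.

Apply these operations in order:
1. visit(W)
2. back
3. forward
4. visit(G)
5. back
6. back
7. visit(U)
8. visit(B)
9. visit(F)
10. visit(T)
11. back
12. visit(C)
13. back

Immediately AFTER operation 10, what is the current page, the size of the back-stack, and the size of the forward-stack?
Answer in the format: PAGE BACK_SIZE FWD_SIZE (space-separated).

After 1 (visit(W)): cur=W back=1 fwd=0
After 2 (back): cur=HOME back=0 fwd=1
After 3 (forward): cur=W back=1 fwd=0
After 4 (visit(G)): cur=G back=2 fwd=0
After 5 (back): cur=W back=1 fwd=1
After 6 (back): cur=HOME back=0 fwd=2
After 7 (visit(U)): cur=U back=1 fwd=0
After 8 (visit(B)): cur=B back=2 fwd=0
After 9 (visit(F)): cur=F back=3 fwd=0
After 10 (visit(T)): cur=T back=4 fwd=0

T 4 0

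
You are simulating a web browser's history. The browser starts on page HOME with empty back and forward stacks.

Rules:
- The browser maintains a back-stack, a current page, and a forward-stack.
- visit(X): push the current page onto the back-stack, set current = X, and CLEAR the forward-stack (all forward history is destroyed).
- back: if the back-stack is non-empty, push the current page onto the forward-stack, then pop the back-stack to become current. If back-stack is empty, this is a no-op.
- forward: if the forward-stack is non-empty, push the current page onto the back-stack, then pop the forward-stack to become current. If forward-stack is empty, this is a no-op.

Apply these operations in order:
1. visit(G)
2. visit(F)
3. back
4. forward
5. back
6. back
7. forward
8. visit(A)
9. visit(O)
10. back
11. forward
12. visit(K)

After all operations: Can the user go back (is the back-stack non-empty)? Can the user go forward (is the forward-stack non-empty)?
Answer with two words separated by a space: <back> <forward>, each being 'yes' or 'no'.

After 1 (visit(G)): cur=G back=1 fwd=0
After 2 (visit(F)): cur=F back=2 fwd=0
After 3 (back): cur=G back=1 fwd=1
After 4 (forward): cur=F back=2 fwd=0
After 5 (back): cur=G back=1 fwd=1
After 6 (back): cur=HOME back=0 fwd=2
After 7 (forward): cur=G back=1 fwd=1
After 8 (visit(A)): cur=A back=2 fwd=0
After 9 (visit(O)): cur=O back=3 fwd=0
After 10 (back): cur=A back=2 fwd=1
After 11 (forward): cur=O back=3 fwd=0
After 12 (visit(K)): cur=K back=4 fwd=0

Answer: yes no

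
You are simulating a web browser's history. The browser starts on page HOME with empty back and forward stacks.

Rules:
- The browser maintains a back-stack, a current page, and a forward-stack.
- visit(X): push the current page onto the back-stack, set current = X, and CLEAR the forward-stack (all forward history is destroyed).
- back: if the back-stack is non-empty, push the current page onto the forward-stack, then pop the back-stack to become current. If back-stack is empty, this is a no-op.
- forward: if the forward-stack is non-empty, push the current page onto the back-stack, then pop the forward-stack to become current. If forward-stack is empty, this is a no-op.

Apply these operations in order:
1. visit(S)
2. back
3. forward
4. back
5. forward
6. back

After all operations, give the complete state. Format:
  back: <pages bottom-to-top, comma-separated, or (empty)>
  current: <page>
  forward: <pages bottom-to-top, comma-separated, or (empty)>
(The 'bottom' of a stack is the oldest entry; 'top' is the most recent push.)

After 1 (visit(S)): cur=S back=1 fwd=0
After 2 (back): cur=HOME back=0 fwd=1
After 3 (forward): cur=S back=1 fwd=0
After 4 (back): cur=HOME back=0 fwd=1
After 5 (forward): cur=S back=1 fwd=0
After 6 (back): cur=HOME back=0 fwd=1

Answer: back: (empty)
current: HOME
forward: S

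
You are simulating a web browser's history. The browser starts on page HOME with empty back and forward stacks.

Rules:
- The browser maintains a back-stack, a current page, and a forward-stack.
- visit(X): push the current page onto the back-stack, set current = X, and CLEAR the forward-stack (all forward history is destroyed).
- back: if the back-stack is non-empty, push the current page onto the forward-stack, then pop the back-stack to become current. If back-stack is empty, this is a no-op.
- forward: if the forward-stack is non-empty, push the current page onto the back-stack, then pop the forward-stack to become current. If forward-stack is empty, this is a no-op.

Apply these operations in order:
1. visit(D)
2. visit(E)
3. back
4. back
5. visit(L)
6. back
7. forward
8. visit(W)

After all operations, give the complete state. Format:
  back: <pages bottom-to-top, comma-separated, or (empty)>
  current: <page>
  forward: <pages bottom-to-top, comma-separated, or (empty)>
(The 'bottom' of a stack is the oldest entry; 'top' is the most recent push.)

Answer: back: HOME,L
current: W
forward: (empty)

Derivation:
After 1 (visit(D)): cur=D back=1 fwd=0
After 2 (visit(E)): cur=E back=2 fwd=0
After 3 (back): cur=D back=1 fwd=1
After 4 (back): cur=HOME back=0 fwd=2
After 5 (visit(L)): cur=L back=1 fwd=0
After 6 (back): cur=HOME back=0 fwd=1
After 7 (forward): cur=L back=1 fwd=0
After 8 (visit(W)): cur=W back=2 fwd=0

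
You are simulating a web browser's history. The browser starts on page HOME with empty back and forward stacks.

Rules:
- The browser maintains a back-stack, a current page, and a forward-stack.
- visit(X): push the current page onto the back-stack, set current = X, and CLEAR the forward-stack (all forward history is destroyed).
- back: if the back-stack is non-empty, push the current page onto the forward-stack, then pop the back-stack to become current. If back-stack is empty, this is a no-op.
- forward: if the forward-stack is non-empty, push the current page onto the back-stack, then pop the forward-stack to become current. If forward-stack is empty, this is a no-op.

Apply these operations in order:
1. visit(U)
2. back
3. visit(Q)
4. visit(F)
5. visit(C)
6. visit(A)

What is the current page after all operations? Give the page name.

After 1 (visit(U)): cur=U back=1 fwd=0
After 2 (back): cur=HOME back=0 fwd=1
After 3 (visit(Q)): cur=Q back=1 fwd=0
After 4 (visit(F)): cur=F back=2 fwd=0
After 5 (visit(C)): cur=C back=3 fwd=0
After 6 (visit(A)): cur=A back=4 fwd=0

Answer: A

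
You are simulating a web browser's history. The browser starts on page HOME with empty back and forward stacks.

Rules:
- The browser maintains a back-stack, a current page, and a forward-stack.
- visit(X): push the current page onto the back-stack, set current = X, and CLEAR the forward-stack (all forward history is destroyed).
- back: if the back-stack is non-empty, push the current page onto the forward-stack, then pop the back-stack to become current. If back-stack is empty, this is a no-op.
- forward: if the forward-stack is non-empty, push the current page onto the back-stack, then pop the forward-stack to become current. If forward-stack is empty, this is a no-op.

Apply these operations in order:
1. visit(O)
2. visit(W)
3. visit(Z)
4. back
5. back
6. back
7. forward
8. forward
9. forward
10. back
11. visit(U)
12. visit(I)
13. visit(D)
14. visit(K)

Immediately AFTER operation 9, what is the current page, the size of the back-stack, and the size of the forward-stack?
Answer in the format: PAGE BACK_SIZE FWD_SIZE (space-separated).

After 1 (visit(O)): cur=O back=1 fwd=0
After 2 (visit(W)): cur=W back=2 fwd=0
After 3 (visit(Z)): cur=Z back=3 fwd=0
After 4 (back): cur=W back=2 fwd=1
After 5 (back): cur=O back=1 fwd=2
After 6 (back): cur=HOME back=0 fwd=3
After 7 (forward): cur=O back=1 fwd=2
After 8 (forward): cur=W back=2 fwd=1
After 9 (forward): cur=Z back=3 fwd=0

Z 3 0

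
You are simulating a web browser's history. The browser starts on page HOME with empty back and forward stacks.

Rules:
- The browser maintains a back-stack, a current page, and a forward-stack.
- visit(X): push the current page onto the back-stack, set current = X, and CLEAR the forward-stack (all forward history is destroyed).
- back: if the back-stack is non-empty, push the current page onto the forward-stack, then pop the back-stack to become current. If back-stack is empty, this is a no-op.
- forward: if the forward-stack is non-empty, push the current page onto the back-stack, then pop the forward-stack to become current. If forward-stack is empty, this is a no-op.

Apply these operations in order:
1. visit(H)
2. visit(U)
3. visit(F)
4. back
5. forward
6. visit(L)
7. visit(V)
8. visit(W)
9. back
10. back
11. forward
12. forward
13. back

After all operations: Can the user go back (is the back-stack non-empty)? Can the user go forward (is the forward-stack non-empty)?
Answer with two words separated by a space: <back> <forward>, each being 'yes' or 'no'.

After 1 (visit(H)): cur=H back=1 fwd=0
After 2 (visit(U)): cur=U back=2 fwd=0
After 3 (visit(F)): cur=F back=3 fwd=0
After 4 (back): cur=U back=2 fwd=1
After 5 (forward): cur=F back=3 fwd=0
After 6 (visit(L)): cur=L back=4 fwd=0
After 7 (visit(V)): cur=V back=5 fwd=0
After 8 (visit(W)): cur=W back=6 fwd=0
After 9 (back): cur=V back=5 fwd=1
After 10 (back): cur=L back=4 fwd=2
After 11 (forward): cur=V back=5 fwd=1
After 12 (forward): cur=W back=6 fwd=0
After 13 (back): cur=V back=5 fwd=1

Answer: yes yes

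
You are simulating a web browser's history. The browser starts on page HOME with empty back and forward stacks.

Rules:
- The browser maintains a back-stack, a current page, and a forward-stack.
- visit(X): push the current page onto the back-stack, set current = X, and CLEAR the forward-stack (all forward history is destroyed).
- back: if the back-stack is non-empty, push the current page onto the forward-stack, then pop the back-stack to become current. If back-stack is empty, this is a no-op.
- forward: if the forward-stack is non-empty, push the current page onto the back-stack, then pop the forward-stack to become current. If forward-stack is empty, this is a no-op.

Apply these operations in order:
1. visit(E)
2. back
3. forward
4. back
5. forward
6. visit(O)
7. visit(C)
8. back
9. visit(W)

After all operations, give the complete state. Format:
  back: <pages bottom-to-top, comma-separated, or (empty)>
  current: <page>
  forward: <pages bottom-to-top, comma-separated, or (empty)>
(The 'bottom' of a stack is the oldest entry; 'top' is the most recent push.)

After 1 (visit(E)): cur=E back=1 fwd=0
After 2 (back): cur=HOME back=0 fwd=1
After 3 (forward): cur=E back=1 fwd=0
After 4 (back): cur=HOME back=0 fwd=1
After 5 (forward): cur=E back=1 fwd=0
After 6 (visit(O)): cur=O back=2 fwd=0
After 7 (visit(C)): cur=C back=3 fwd=0
After 8 (back): cur=O back=2 fwd=1
After 9 (visit(W)): cur=W back=3 fwd=0

Answer: back: HOME,E,O
current: W
forward: (empty)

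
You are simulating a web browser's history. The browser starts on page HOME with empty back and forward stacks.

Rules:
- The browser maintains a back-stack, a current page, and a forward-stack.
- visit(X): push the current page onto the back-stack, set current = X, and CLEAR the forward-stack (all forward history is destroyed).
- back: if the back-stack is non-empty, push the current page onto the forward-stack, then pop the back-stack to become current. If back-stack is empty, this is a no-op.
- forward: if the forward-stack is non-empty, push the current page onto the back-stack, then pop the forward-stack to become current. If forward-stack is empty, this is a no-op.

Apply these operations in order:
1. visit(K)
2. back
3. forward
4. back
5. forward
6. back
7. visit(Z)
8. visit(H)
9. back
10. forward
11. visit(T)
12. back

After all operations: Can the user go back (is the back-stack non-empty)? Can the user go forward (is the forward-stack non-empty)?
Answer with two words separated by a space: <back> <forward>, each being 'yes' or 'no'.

Answer: yes yes

Derivation:
After 1 (visit(K)): cur=K back=1 fwd=0
After 2 (back): cur=HOME back=0 fwd=1
After 3 (forward): cur=K back=1 fwd=0
After 4 (back): cur=HOME back=0 fwd=1
After 5 (forward): cur=K back=1 fwd=0
After 6 (back): cur=HOME back=0 fwd=1
After 7 (visit(Z)): cur=Z back=1 fwd=0
After 8 (visit(H)): cur=H back=2 fwd=0
After 9 (back): cur=Z back=1 fwd=1
After 10 (forward): cur=H back=2 fwd=0
After 11 (visit(T)): cur=T back=3 fwd=0
After 12 (back): cur=H back=2 fwd=1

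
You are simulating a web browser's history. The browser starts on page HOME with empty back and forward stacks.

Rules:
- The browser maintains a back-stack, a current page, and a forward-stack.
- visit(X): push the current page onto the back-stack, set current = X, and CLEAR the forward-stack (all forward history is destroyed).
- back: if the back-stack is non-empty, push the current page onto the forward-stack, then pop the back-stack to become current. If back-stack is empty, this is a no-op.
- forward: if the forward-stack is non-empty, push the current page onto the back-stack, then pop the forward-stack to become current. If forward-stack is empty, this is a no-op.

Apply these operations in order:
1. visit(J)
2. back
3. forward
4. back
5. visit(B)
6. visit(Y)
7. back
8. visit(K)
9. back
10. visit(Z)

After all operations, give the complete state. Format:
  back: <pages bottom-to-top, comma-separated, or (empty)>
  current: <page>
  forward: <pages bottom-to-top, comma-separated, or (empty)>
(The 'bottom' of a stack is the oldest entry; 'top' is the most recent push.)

After 1 (visit(J)): cur=J back=1 fwd=0
After 2 (back): cur=HOME back=0 fwd=1
After 3 (forward): cur=J back=1 fwd=0
After 4 (back): cur=HOME back=0 fwd=1
After 5 (visit(B)): cur=B back=1 fwd=0
After 6 (visit(Y)): cur=Y back=2 fwd=0
After 7 (back): cur=B back=1 fwd=1
After 8 (visit(K)): cur=K back=2 fwd=0
After 9 (back): cur=B back=1 fwd=1
After 10 (visit(Z)): cur=Z back=2 fwd=0

Answer: back: HOME,B
current: Z
forward: (empty)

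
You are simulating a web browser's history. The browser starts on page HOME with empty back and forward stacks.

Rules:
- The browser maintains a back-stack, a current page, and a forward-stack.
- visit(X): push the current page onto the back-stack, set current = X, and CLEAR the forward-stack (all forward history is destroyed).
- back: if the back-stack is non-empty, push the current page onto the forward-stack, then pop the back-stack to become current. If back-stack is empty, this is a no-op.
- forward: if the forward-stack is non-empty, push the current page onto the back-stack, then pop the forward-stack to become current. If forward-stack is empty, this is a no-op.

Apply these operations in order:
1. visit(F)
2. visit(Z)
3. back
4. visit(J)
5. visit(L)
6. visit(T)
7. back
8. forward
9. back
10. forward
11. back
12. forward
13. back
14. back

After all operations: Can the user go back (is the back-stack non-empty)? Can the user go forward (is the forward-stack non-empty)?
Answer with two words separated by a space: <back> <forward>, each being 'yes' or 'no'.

After 1 (visit(F)): cur=F back=1 fwd=0
After 2 (visit(Z)): cur=Z back=2 fwd=0
After 3 (back): cur=F back=1 fwd=1
After 4 (visit(J)): cur=J back=2 fwd=0
After 5 (visit(L)): cur=L back=3 fwd=0
After 6 (visit(T)): cur=T back=4 fwd=0
After 7 (back): cur=L back=3 fwd=1
After 8 (forward): cur=T back=4 fwd=0
After 9 (back): cur=L back=3 fwd=1
After 10 (forward): cur=T back=4 fwd=0
After 11 (back): cur=L back=3 fwd=1
After 12 (forward): cur=T back=4 fwd=0
After 13 (back): cur=L back=3 fwd=1
After 14 (back): cur=J back=2 fwd=2

Answer: yes yes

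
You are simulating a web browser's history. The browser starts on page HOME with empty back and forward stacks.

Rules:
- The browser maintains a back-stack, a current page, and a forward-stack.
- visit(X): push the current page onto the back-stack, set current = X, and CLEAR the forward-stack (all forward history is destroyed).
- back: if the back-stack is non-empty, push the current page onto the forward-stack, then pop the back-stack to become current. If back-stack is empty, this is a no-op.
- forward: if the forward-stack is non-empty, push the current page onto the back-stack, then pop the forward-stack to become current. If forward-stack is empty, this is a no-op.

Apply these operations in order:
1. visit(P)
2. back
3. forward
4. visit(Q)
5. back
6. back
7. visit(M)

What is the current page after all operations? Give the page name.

After 1 (visit(P)): cur=P back=1 fwd=0
After 2 (back): cur=HOME back=0 fwd=1
After 3 (forward): cur=P back=1 fwd=0
After 4 (visit(Q)): cur=Q back=2 fwd=0
After 5 (back): cur=P back=1 fwd=1
After 6 (back): cur=HOME back=0 fwd=2
After 7 (visit(M)): cur=M back=1 fwd=0

Answer: M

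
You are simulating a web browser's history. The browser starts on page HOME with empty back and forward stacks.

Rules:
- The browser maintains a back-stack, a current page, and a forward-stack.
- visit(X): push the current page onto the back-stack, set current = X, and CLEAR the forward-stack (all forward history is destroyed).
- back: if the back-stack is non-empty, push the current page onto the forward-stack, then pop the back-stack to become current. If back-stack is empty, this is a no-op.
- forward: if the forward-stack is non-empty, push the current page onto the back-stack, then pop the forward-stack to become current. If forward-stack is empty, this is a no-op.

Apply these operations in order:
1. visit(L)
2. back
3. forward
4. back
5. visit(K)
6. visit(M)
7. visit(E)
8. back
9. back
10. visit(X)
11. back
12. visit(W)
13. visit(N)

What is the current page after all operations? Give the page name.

Answer: N

Derivation:
After 1 (visit(L)): cur=L back=1 fwd=0
After 2 (back): cur=HOME back=0 fwd=1
After 3 (forward): cur=L back=1 fwd=0
After 4 (back): cur=HOME back=0 fwd=1
After 5 (visit(K)): cur=K back=1 fwd=0
After 6 (visit(M)): cur=M back=2 fwd=0
After 7 (visit(E)): cur=E back=3 fwd=0
After 8 (back): cur=M back=2 fwd=1
After 9 (back): cur=K back=1 fwd=2
After 10 (visit(X)): cur=X back=2 fwd=0
After 11 (back): cur=K back=1 fwd=1
After 12 (visit(W)): cur=W back=2 fwd=0
After 13 (visit(N)): cur=N back=3 fwd=0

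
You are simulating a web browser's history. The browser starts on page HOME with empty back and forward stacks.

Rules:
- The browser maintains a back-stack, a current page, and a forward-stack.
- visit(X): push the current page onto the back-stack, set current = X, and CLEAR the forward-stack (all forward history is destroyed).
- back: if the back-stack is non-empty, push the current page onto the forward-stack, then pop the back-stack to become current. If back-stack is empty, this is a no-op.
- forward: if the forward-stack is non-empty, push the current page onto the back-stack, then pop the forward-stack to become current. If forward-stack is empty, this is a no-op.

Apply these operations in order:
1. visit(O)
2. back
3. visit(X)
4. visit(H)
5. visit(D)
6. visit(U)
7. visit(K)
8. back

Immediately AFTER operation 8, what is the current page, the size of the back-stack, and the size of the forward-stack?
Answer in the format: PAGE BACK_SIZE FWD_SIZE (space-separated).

After 1 (visit(O)): cur=O back=1 fwd=0
After 2 (back): cur=HOME back=0 fwd=1
After 3 (visit(X)): cur=X back=1 fwd=0
After 4 (visit(H)): cur=H back=2 fwd=0
After 5 (visit(D)): cur=D back=3 fwd=0
After 6 (visit(U)): cur=U back=4 fwd=0
After 7 (visit(K)): cur=K back=5 fwd=0
After 8 (back): cur=U back=4 fwd=1

U 4 1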